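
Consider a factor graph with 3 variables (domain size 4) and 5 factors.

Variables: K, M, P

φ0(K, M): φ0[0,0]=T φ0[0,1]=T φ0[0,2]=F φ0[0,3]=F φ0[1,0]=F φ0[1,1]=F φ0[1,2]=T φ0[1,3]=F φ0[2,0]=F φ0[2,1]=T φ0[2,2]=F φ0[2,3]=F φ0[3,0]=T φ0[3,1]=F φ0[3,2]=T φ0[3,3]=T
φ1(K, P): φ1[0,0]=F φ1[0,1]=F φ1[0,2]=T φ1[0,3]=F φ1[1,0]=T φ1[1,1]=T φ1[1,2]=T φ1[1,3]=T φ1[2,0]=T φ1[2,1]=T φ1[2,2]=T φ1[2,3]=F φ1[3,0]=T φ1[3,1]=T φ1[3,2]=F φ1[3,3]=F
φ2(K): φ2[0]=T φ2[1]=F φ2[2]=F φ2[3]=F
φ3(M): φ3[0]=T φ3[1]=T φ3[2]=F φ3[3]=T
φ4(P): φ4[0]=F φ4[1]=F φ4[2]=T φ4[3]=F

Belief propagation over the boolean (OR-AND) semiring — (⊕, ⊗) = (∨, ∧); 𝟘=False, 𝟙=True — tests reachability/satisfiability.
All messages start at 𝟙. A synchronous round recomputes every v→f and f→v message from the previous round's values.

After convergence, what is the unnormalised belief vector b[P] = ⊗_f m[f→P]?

b[P] = [F, F, T, F]

init: all messages = 𝟙 over 4 values
r1 m[φ0→K] = [T, T, T, T]
r1 m[φ0→M] = [T, T, T, T]
r1 m[φ1→K] = [T, T, T, T]
r1 m[φ1→P] = [T, T, T, T]
r1 m[φ2→K] = [T, F, F, F]
r1 m[φ3→M] = [T, T, F, T]
r1 m[φ4→P] = [F, F, T, F]
r1 m[K→φ0] = [T, T, T, T]
r1 m[K→φ1] = [T, T, T, T]
r1 m[K→φ2] = [T, T, T, T]
r1 m[M→φ0] = [T, T, T, T]
r1 m[M→φ3] = [T, T, T, T]
r1 m[P→φ1] = [T, T, T, T]
r1 m[P→φ4] = [T, T, T, T]
r2 m[φ0→K] = [T, T, T, T]
r2 m[φ0→M] = [T, T, T, T]
r2 m[φ1→K] = [T, T, T, T]
r2 m[φ1→P] = [T, T, T, T]
r2 m[φ2→K] = [T, F, F, F]
r2 m[φ3→M] = [T, T, F, T]
r2 m[φ4→P] = [F, F, T, F]
r2 m[K→φ0] = [T, F, F, F]
r2 m[K→φ1] = [T, F, F, F]
r2 m[K→φ2] = [T, T, T, T]
r2 m[M→φ0] = [T, T, F, T]
r2 m[M→φ3] = [T, T, T, T]
r2 m[P→φ1] = [F, F, T, F]
r2 m[P→φ4] = [T, T, T, T]
r3 m[φ0→K] = [T, F, T, T]
r3 m[φ0→M] = [T, T, F, F]
r3 m[φ1→K] = [T, T, T, F]
r3 m[φ1→P] = [F, F, T, F]
r3 m[φ2→K] = [T, F, F, F]
r3 m[φ3→M] = [T, T, F, T]
r3 m[φ4→P] = [F, F, T, F]
r3 m[K→φ0] = [T, F, F, F]
r3 m[K→φ1] = [T, F, F, F]
r3 m[K→φ2] = [T, T, T, T]
r3 m[M→φ0] = [T, T, F, T]
r3 m[M→φ3] = [T, T, T, T]
r3 m[P→φ1] = [F, F, T, F]
r3 m[P→φ4] = [T, T, T, T]
r4 m[φ0→K] = [T, F, T, T]
r4 m[φ0→M] = [T, T, F, F]
r4 m[φ1→K] = [T, T, T, F]
r4 m[φ1→P] = [F, F, T, F]
r4 m[φ2→K] = [T, F, F, F]
r4 m[φ3→M] = [T, T, F, T]
r4 m[φ4→P] = [F, F, T, F]
r4 m[K→φ0] = [T, F, F, F]
r4 m[K→φ1] = [T, F, F, F]
r4 m[K→φ2] = [T, F, T, F]
r4 m[M→φ0] = [T, T, F, T]
r4 m[M→φ3] = [T, T, F, F]
r4 m[P→φ1] = [F, F, T, F]
r4 m[P→φ4] = [F, F, T, F]
r5 m[φ0→K] = [T, F, T, T]
r5 m[φ0→M] = [T, T, F, F]
r5 m[φ1→K] = [T, T, T, F]
r5 m[φ1→P] = [F, F, T, F]
r5 m[φ2→K] = [T, F, F, F]
r5 m[φ3→M] = [T, T, F, T]
r5 m[φ4→P] = [F, F, T, F]
r5 m[K→φ0] = [T, F, F, F]
r5 m[K→φ1] = [T, F, F, F]
r5 m[K→φ2] = [T, F, T, F]
r5 m[M→φ0] = [T, T, F, T]
r5 m[M→φ3] = [T, T, F, F]
r5 m[P→φ1] = [F, F, T, F]
r5 m[P→φ4] = [F, F, T, F]
fixed point reached at round 5
b[P] = ⊗ incoming = [F, F, T, F]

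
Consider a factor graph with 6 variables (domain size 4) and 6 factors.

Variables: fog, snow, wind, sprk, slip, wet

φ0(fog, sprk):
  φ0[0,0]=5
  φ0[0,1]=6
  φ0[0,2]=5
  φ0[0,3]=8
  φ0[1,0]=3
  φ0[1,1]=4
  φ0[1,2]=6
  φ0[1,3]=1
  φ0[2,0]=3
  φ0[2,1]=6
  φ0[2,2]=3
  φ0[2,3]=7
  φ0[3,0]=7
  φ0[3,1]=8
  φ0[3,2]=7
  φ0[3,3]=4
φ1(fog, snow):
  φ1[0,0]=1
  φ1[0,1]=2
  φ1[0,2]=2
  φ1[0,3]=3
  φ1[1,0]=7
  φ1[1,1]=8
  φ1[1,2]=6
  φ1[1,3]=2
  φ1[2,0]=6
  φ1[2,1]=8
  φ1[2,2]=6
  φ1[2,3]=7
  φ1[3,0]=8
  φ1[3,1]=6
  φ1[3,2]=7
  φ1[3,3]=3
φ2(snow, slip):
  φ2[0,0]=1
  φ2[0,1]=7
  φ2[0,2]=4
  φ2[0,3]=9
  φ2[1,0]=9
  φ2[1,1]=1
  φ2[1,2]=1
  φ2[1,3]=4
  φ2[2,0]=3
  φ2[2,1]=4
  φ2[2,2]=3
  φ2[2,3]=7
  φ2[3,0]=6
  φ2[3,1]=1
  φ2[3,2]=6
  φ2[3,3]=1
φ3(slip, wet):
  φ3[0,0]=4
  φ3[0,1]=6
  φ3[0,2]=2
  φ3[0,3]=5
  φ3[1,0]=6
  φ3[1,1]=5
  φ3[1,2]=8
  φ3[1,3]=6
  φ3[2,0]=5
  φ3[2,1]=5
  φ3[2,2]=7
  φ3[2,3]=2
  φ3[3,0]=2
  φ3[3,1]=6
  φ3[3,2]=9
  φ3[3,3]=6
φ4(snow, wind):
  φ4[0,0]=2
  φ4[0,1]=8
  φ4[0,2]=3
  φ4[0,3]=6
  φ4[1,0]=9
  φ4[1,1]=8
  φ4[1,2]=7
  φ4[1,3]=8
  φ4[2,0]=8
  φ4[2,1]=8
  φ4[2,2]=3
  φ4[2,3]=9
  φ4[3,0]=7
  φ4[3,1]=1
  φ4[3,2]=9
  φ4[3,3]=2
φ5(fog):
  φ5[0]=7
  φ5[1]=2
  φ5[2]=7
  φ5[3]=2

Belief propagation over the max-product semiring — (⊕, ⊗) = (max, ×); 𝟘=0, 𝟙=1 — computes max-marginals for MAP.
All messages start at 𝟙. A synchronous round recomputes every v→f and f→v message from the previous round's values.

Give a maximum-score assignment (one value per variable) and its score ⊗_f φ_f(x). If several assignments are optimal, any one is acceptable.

init: all messages = 𝟙 over 4 values
r1 m[φ0→fog] = [8, 6, 7, 8]
r1 m[φ0→sprk] = [7, 8, 7, 8]
r1 m[φ1→fog] = [3, 8, 8, 8]
r1 m[φ1→snow] = [8, 8, 7, 7]
r1 m[φ2→snow] = [9, 9, 7, 6]
r1 m[φ2→slip] = [9, 7, 6, 9]
r1 m[φ3→slip] = [6, 8, 7, 9]
r1 m[φ3→wet] = [6, 6, 9, 6]
r1 m[φ4→snow] = [8, 9, 9, 9]
r1 m[φ4→wind] = [9, 8, 9, 9]
r1 m[φ5→fog] = [7, 2, 7, 2]
r1 m[fog→φ0] = [1, 1, 1, 1]
r1 m[fog→φ1] = [1, 1, 1, 1]
r1 m[fog→φ5] = [1, 1, 1, 1]
r1 m[snow→φ1] = [1, 1, 1, 1]
r1 m[snow→φ2] = [1, 1, 1, 1]
r1 m[snow→φ4] = [1, 1, 1, 1]
r1 m[wind→φ4] = [1, 1, 1, 1]
r1 m[sprk→φ0] = [1, 1, 1, 1]
r1 m[slip→φ2] = [1, 1, 1, 1]
r1 m[slip→φ3] = [1, 1, 1, 1]
r1 m[wet→φ3] = [1, 1, 1, 1]
r2 m[φ0→fog] = [8, 6, 7, 8]
r2 m[φ0→sprk] = [7, 8, 7, 8]
r2 m[φ1→fog] = [3, 8, 8, 8]
r2 m[φ1→snow] = [8, 8, 7, 7]
r2 m[φ2→snow] = [9, 9, 7, 6]
r2 m[φ2→slip] = [9, 7, 6, 9]
r2 m[φ3→slip] = [6, 8, 7, 9]
r2 m[φ3→wet] = [6, 6, 9, 6]
r2 m[φ4→snow] = [8, 9, 9, 9]
r2 m[φ4→wind] = [9, 8, 9, 9]
r2 m[φ5→fog] = [7, 2, 7, 2]
r2 m[fog→φ0] = [21, 16, 56, 16]
r2 m[fog→φ1] = [56, 12, 49, 16]
r2 m[fog→φ5] = [24, 48, 56, 64]
r2 m[snow→φ1] = [72, 81, 63, 54]
r2 m[snow→φ2] = [64, 72, 63, 63]
r2 m[snow→φ4] = [72, 72, 49, 42]
r2 m[wind→φ4] = [1, 1, 1, 1]
r2 m[sprk→φ0] = [1, 1, 1, 1]
r2 m[slip→φ2] = [6, 8, 7, 9]
r2 m[slip→φ3] = [9, 7, 6, 9]
r2 m[wet→φ3] = [1, 1, 1, 1]
r3 m[φ0→fog] = [8, 6, 7, 8]
r3 m[φ0→sprk] = [168, 336, 168, 392]
r3 m[φ1→fog] = [162, 648, 648, 576]
r3 m[φ1→snow] = [294, 392, 294, 343]
r3 m[φ2→snow] = [81, 54, 63, 42]
r3 m[φ2→slip] = [648, 448, 378, 576]
r3 m[φ3→slip] = [6, 8, 7, 9]
r3 m[φ3→wet] = [42, 54, 81, 54]
r3 m[φ4→snow] = [8, 9, 9, 9]
r3 m[φ4→wind] = [648, 576, 504, 576]
r3 m[φ5→fog] = [7, 2, 7, 2]
r3 m[fog→φ0] = [21, 16, 56, 16]
r3 m[fog→φ1] = [56, 12, 49, 16]
r3 m[fog→φ5] = [24, 48, 56, 64]
r3 m[snow→φ1] = [72, 81, 63, 54]
r3 m[snow→φ2] = [64, 72, 63, 63]
r3 m[snow→φ4] = [72, 72, 49, 42]
r3 m[wind→φ4] = [1, 1, 1, 1]
r3 m[sprk→φ0] = [1, 1, 1, 1]
r3 m[slip→φ2] = [6, 8, 7, 9]
r3 m[slip→φ3] = [9, 7, 6, 9]
r3 m[wet→φ3] = [1, 1, 1, 1]
r4 m[φ0→fog] = [8, 6, 7, 8]
r4 m[φ0→sprk] = [168, 336, 168, 392]
r4 m[φ1→fog] = [162, 648, 648, 576]
r4 m[φ1→snow] = [294, 392, 294, 343]
r4 m[φ2→snow] = [81, 54, 63, 42]
r4 m[φ2→slip] = [648, 448, 378, 576]
r4 m[φ3→slip] = [6, 8, 7, 9]
r4 m[φ3→wet] = [42, 54, 81, 54]
r4 m[φ4→snow] = [8, 9, 9, 9]
r4 m[φ4→wind] = [648, 576, 504, 576]
r4 m[φ5→fog] = [7, 2, 7, 2]
r4 m[fog→φ0] = [1134, 1296, 4536, 1152]
r4 m[fog→φ1] = [56, 12, 49, 16]
r4 m[fog→φ5] = [1296, 3888, 4536, 4608]
r4 m[snow→φ1] = [648, 486, 567, 378]
r4 m[snow→φ2] = [2352, 3528, 2646, 3087]
r4 m[snow→φ4] = [23814, 21168, 18522, 14406]
r4 m[wind→φ4] = [1, 1, 1, 1]
r4 m[sprk→φ0] = [1, 1, 1, 1]
r4 m[slip→φ2] = [6, 8, 7, 9]
r4 m[slip→φ3] = [648, 448, 378, 576]
r4 m[wet→φ3] = [1, 1, 1, 1]
r5 m[φ0→fog] = [8, 6, 7, 8]
r5 m[φ0→sprk] = [13608, 27216, 13608, 31752]
r5 m[φ1→fog] = [1134, 4536, 3888, 5184]
r5 m[φ1→snow] = [294, 392, 294, 343]
r5 m[φ2→snow] = [81, 54, 63, 42]
r5 m[φ2→slip] = [31752, 16464, 18522, 21168]
r5 m[φ3→slip] = [6, 8, 7, 9]
r5 m[φ3→wet] = [2688, 3888, 5184, 3456]
r5 m[φ4→snow] = [8, 9, 9, 9]
r5 m[φ4→wind] = [190512, 190512, 148176, 169344]
r5 m[φ5→fog] = [7, 2, 7, 2]
r5 m[fog→φ0] = [1134, 1296, 4536, 1152]
r5 m[fog→φ1] = [56, 12, 49, 16]
r5 m[fog→φ5] = [1296, 3888, 4536, 4608]
r5 m[snow→φ1] = [648, 486, 567, 378]
r5 m[snow→φ2] = [2352, 3528, 2646, 3087]
r5 m[snow→φ4] = [23814, 21168, 18522, 14406]
r5 m[wind→φ4] = [1, 1, 1, 1]
r5 m[sprk→φ0] = [1, 1, 1, 1]
r5 m[slip→φ2] = [6, 8, 7, 9]
r5 m[slip→φ3] = [648, 448, 378, 576]
r5 m[wet→φ3] = [1, 1, 1, 1]
r6 m[φ0→fog] = [8, 6, 7, 8]
r6 m[φ0→sprk] = [13608, 27216, 13608, 31752]
r6 m[φ1→fog] = [1134, 4536, 3888, 5184]
r6 m[φ1→snow] = [294, 392, 294, 343]
r6 m[φ2→snow] = [81, 54, 63, 42]
r6 m[φ2→slip] = [31752, 16464, 18522, 21168]
r6 m[φ3→slip] = [6, 8, 7, 9]
r6 m[φ3→wet] = [2688, 3888, 5184, 3456]
r6 m[φ4→snow] = [8, 9, 9, 9]
r6 m[φ4→wind] = [190512, 190512, 148176, 169344]
r6 m[φ5→fog] = [7, 2, 7, 2]
r6 m[fog→φ0] = [7938, 9072, 27216, 10368]
r6 m[fog→φ1] = [56, 12, 49, 16]
r6 m[fog→φ5] = [9072, 27216, 27216, 41472]
r6 m[snow→φ1] = [648, 486, 567, 378]
r6 m[snow→φ2] = [2352, 3528, 2646, 3087]
r6 m[snow→φ4] = [23814, 21168, 18522, 14406]
r6 m[wind→φ4] = [1, 1, 1, 1]
r6 m[sprk→φ0] = [1, 1, 1, 1]
r6 m[slip→φ2] = [6, 8, 7, 9]
r6 m[slip→φ3] = [31752, 16464, 18522, 21168]
r6 m[wet→φ3] = [1, 1, 1, 1]
r7 m[φ0→fog] = [8, 6, 7, 8]
r7 m[φ0→sprk] = [81648, 163296, 81648, 190512]
r7 m[φ1→fog] = [1134, 4536, 3888, 5184]
r7 m[φ1→snow] = [294, 392, 294, 343]
r7 m[φ2→snow] = [81, 54, 63, 42]
r7 m[φ2→slip] = [31752, 16464, 18522, 21168]
r7 m[φ3→slip] = [6, 8, 7, 9]
r7 m[φ3→wet] = [127008, 190512, 190512, 158760]
r7 m[φ4→snow] = [8, 9, 9, 9]
r7 m[φ4→wind] = [190512, 190512, 148176, 169344]
r7 m[φ5→fog] = [7, 2, 7, 2]
r7 m[fog→φ0] = [7938, 9072, 27216, 10368]
r7 m[fog→φ1] = [56, 12, 49, 16]
r7 m[fog→φ5] = [9072, 27216, 27216, 41472]
r7 m[snow→φ1] = [648, 486, 567, 378]
r7 m[snow→φ2] = [2352, 3528, 2646, 3087]
r7 m[snow→φ4] = [23814, 21168, 18522, 14406]
r7 m[wind→φ4] = [1, 1, 1, 1]
r7 m[sprk→φ0] = [1, 1, 1, 1]
r7 m[slip→φ2] = [6, 8, 7, 9]
r7 m[slip→φ3] = [31752, 16464, 18522, 21168]
r7 m[wet→φ3] = [1, 1, 1, 1]
r8 m[φ0→fog] = [8, 6, 7, 8]
r8 m[φ0→sprk] = [81648, 163296, 81648, 190512]
r8 m[φ1→fog] = [1134, 4536, 3888, 5184]
r8 m[φ1→snow] = [294, 392, 294, 343]
r8 m[φ2→snow] = [81, 54, 63, 42]
r8 m[φ2→slip] = [31752, 16464, 18522, 21168]
r8 m[φ3→slip] = [6, 8, 7, 9]
r8 m[φ3→wet] = [127008, 190512, 190512, 158760]
r8 m[φ4→snow] = [8, 9, 9, 9]
r8 m[φ4→wind] = [190512, 190512, 148176, 169344]
r8 m[φ5→fog] = [7, 2, 7, 2]
r8 m[fog→φ0] = [7938, 9072, 27216, 10368]
r8 m[fog→φ1] = [56, 12, 49, 16]
r8 m[fog→φ5] = [9072, 27216, 27216, 41472]
r8 m[snow→φ1] = [648, 486, 567, 378]
r8 m[snow→φ2] = [2352, 3528, 2646, 3087]
r8 m[snow→φ4] = [23814, 21168, 18522, 14406]
r8 m[wind→φ4] = [1, 1, 1, 1]
r8 m[sprk→φ0] = [1, 1, 1, 1]
r8 m[slip→φ2] = [6, 8, 7, 9]
r8 m[slip→φ3] = [31752, 16464, 18522, 21168]
r8 m[wet→φ3] = [1, 1, 1, 1]
fixed point reached at round 8
traceback from fog: (fog=2, snow=0, wind=1, sprk=3, slip=3, wet=2), score=190512

assignment: (fog=2, snow=0, wind=1, sprk=3, slip=3, wet=2); score = 190512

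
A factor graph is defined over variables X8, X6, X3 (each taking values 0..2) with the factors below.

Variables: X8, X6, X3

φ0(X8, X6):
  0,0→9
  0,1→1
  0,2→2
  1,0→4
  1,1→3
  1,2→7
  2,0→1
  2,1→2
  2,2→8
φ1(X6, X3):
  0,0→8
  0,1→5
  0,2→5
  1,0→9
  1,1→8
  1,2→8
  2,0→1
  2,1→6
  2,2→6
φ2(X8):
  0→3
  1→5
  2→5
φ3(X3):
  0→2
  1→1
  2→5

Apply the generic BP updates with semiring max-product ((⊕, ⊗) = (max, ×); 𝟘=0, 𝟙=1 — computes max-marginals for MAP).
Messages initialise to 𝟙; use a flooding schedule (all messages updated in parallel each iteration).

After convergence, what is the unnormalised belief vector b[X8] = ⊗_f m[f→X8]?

init: all messages = 𝟙 over 3 values
r1 m[φ0→X8] = [9, 7, 8]
r1 m[φ0→X6] = [9, 3, 8]
r1 m[φ1→X6] = [8, 9, 6]
r1 m[φ1→X3] = [9, 8, 8]
r1 m[φ2→X8] = [3, 5, 5]
r1 m[φ3→X3] = [2, 1, 5]
r1 m[X8→φ0] = [1, 1, 1]
r1 m[X8→φ2] = [1, 1, 1]
r1 m[X6→φ0] = [1, 1, 1]
r1 m[X6→φ1] = [1, 1, 1]
r1 m[X3→φ1] = [1, 1, 1]
r1 m[X3→φ3] = [1, 1, 1]
r2 m[φ0→X8] = [9, 7, 8]
r2 m[φ0→X6] = [9, 3, 8]
r2 m[φ1→X6] = [8, 9, 6]
r2 m[φ1→X3] = [9, 8, 8]
r2 m[φ2→X8] = [3, 5, 5]
r2 m[φ3→X3] = [2, 1, 5]
r2 m[X8→φ0] = [3, 5, 5]
r2 m[X8→φ2] = [9, 7, 8]
r2 m[X6→φ0] = [8, 9, 6]
r2 m[X6→φ1] = [9, 3, 8]
r2 m[X3→φ1] = [2, 1, 5]
r2 m[X3→φ3] = [9, 8, 8]
r3 m[φ0→X8] = [72, 42, 48]
r3 m[φ0→X6] = [27, 15, 40]
r3 m[φ1→X6] = [25, 40, 30]
r3 m[φ1→X3] = [72, 48, 48]
r3 m[φ2→X8] = [3, 5, 5]
r3 m[φ3→X3] = [2, 1, 5]
r3 m[X8→φ0] = [3, 5, 5]
r3 m[X8→φ2] = [9, 7, 8]
r3 m[X6→φ0] = [8, 9, 6]
r3 m[X6→φ1] = [9, 3, 8]
r3 m[X3→φ1] = [2, 1, 5]
r3 m[X3→φ3] = [9, 8, 8]
r4 m[φ0→X8] = [72, 42, 48]
r4 m[φ0→X6] = [27, 15, 40]
r4 m[φ1→X6] = [25, 40, 30]
r4 m[φ1→X3] = [72, 48, 48]
r4 m[φ2→X8] = [3, 5, 5]
r4 m[φ3→X3] = [2, 1, 5]
r4 m[X8→φ0] = [3, 5, 5]
r4 m[X8→φ2] = [72, 42, 48]
r4 m[X6→φ0] = [25, 40, 30]
r4 m[X6→φ1] = [27, 15, 40]
r4 m[X3→φ1] = [2, 1, 5]
r4 m[X3→φ3] = [72, 48, 48]
r5 m[φ0→X8] = [225, 210, 240]
r5 m[φ0→X6] = [27, 15, 40]
r5 m[φ1→X6] = [25, 40, 30]
r5 m[φ1→X3] = [216, 240, 240]
r5 m[φ2→X8] = [3, 5, 5]
r5 m[φ3→X3] = [2, 1, 5]
r5 m[X8→φ0] = [3, 5, 5]
r5 m[X8→φ2] = [72, 42, 48]
r5 m[X6→φ0] = [25, 40, 30]
r5 m[X6→φ1] = [27, 15, 40]
r5 m[X3→φ1] = [2, 1, 5]
r5 m[X3→φ3] = [72, 48, 48]
r6 m[φ0→X8] = [225, 210, 240]
r6 m[φ0→X6] = [27, 15, 40]
r6 m[φ1→X6] = [25, 40, 30]
r6 m[φ1→X3] = [216, 240, 240]
r6 m[φ2→X8] = [3, 5, 5]
r6 m[φ3→X3] = [2, 1, 5]
r6 m[X8→φ0] = [3, 5, 5]
r6 m[X8→φ2] = [225, 210, 240]
r6 m[X6→φ0] = [25, 40, 30]
r6 m[X6→φ1] = [27, 15, 40]
r6 m[X3→φ1] = [2, 1, 5]
r6 m[X3→φ3] = [216, 240, 240]
r7 m[φ0→X8] = [225, 210, 240]
r7 m[φ0→X6] = [27, 15, 40]
r7 m[φ1→X6] = [25, 40, 30]
r7 m[φ1→X3] = [216, 240, 240]
r7 m[φ2→X8] = [3, 5, 5]
r7 m[φ3→X3] = [2, 1, 5]
r7 m[X8→φ0] = [3, 5, 5]
r7 m[X8→φ2] = [225, 210, 240]
r7 m[X6→φ0] = [25, 40, 30]
r7 m[X6→φ1] = [27, 15, 40]
r7 m[X3→φ1] = [2, 1, 5]
r7 m[X3→φ3] = [216, 240, 240]
fixed point reached at round 7
b[X8] = ⊗ incoming = [675, 1050, 1200]

b[X8] = [675, 1050, 1200]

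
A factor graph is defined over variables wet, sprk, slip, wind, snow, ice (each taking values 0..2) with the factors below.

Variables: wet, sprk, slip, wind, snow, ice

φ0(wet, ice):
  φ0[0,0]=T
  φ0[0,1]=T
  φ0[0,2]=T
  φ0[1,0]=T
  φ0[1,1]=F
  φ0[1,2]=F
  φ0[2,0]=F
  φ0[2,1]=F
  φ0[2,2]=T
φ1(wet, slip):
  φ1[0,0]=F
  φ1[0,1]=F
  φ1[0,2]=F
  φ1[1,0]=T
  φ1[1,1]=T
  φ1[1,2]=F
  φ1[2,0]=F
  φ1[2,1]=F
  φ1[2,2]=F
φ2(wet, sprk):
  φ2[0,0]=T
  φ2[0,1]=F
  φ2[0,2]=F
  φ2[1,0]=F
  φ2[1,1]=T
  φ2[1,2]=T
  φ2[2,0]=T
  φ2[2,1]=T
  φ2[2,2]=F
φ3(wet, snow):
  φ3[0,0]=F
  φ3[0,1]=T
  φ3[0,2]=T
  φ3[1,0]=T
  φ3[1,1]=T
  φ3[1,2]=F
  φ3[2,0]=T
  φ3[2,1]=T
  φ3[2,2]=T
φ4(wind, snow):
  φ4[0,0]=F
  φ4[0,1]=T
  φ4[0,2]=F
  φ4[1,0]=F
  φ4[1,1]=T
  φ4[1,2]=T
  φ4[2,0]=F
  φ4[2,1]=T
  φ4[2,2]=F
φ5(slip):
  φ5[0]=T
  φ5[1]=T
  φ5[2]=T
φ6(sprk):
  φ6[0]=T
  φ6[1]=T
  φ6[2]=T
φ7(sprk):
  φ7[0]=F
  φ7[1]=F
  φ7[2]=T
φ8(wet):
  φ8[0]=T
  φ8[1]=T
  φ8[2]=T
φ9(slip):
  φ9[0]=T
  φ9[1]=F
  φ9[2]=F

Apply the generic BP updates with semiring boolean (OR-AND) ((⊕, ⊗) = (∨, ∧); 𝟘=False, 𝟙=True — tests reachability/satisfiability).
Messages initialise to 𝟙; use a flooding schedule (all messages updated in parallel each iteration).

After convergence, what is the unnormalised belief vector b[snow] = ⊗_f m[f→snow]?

init: all messages = 𝟙 over 3 values
r1 m[φ0→wet] = [T, T, T]
r1 m[φ0→ice] = [T, T, T]
r1 m[φ1→wet] = [F, T, F]
r1 m[φ1→slip] = [T, T, F]
r1 m[φ2→wet] = [T, T, T]
r1 m[φ2→sprk] = [T, T, T]
r1 m[φ3→wet] = [T, T, T]
r1 m[φ3→snow] = [T, T, T]
r1 m[φ4→wind] = [T, T, T]
r1 m[φ4→snow] = [F, T, T]
r1 m[φ5→slip] = [T, T, T]
r1 m[φ6→sprk] = [T, T, T]
r1 m[φ7→sprk] = [F, F, T]
r1 m[φ8→wet] = [T, T, T]
r1 m[φ9→slip] = [T, F, F]
r1 m[wet→φ0] = [T, T, T]
r1 m[wet→φ1] = [T, T, T]
r1 m[wet→φ2] = [T, T, T]
r1 m[wet→φ3] = [T, T, T]
r1 m[wet→φ8] = [T, T, T]
r1 m[sprk→φ2] = [T, T, T]
r1 m[sprk→φ6] = [T, T, T]
r1 m[sprk→φ7] = [T, T, T]
r1 m[slip→φ1] = [T, T, T]
r1 m[slip→φ5] = [T, T, T]
r1 m[slip→φ9] = [T, T, T]
r1 m[wind→φ4] = [T, T, T]
r1 m[snow→φ3] = [T, T, T]
r1 m[snow→φ4] = [T, T, T]
r1 m[ice→φ0] = [T, T, T]
r2 m[φ0→wet] = [T, T, T]
r2 m[φ0→ice] = [T, T, T]
r2 m[φ1→wet] = [F, T, F]
r2 m[φ1→slip] = [T, T, F]
r2 m[φ2→wet] = [T, T, T]
r2 m[φ2→sprk] = [T, T, T]
r2 m[φ3→wet] = [T, T, T]
r2 m[φ3→snow] = [T, T, T]
r2 m[φ4→wind] = [T, T, T]
r2 m[φ4→snow] = [F, T, T]
r2 m[φ5→slip] = [T, T, T]
r2 m[φ6→sprk] = [T, T, T]
r2 m[φ7→sprk] = [F, F, T]
r2 m[φ8→wet] = [T, T, T]
r2 m[φ9→slip] = [T, F, F]
r2 m[wet→φ0] = [F, T, F]
r2 m[wet→φ1] = [T, T, T]
r2 m[wet→φ2] = [F, T, F]
r2 m[wet→φ3] = [F, T, F]
r2 m[wet→φ8] = [F, T, F]
r2 m[sprk→φ2] = [F, F, T]
r2 m[sprk→φ6] = [F, F, T]
r2 m[sprk→φ7] = [T, T, T]
r2 m[slip→φ1] = [T, F, F]
r2 m[slip→φ5] = [T, F, F]
r2 m[slip→φ9] = [T, T, F]
r2 m[wind→φ4] = [T, T, T]
r2 m[snow→φ3] = [F, T, T]
r2 m[snow→φ4] = [T, T, T]
r2 m[ice→φ0] = [T, T, T]
r3 m[φ0→wet] = [T, T, T]
r3 m[φ0→ice] = [T, F, F]
r3 m[φ1→wet] = [F, T, F]
r3 m[φ1→slip] = [T, T, F]
r3 m[φ2→wet] = [F, T, F]
r3 m[φ2→sprk] = [F, T, T]
r3 m[φ3→wet] = [T, T, T]
r3 m[φ3→snow] = [T, T, F]
r3 m[φ4→wind] = [T, T, T]
r3 m[φ4→snow] = [F, T, T]
r3 m[φ5→slip] = [T, T, T]
r3 m[φ6→sprk] = [T, T, T]
r3 m[φ7→sprk] = [F, F, T]
r3 m[φ8→wet] = [T, T, T]
r3 m[φ9→slip] = [T, F, F]
r3 m[wet→φ0] = [F, T, F]
r3 m[wet→φ1] = [T, T, T]
r3 m[wet→φ2] = [F, T, F]
r3 m[wet→φ3] = [F, T, F]
r3 m[wet→φ8] = [F, T, F]
r3 m[sprk→φ2] = [F, F, T]
r3 m[sprk→φ6] = [F, F, T]
r3 m[sprk→φ7] = [T, T, T]
r3 m[slip→φ1] = [T, F, F]
r3 m[slip→φ5] = [T, F, F]
r3 m[slip→φ9] = [T, T, F]
r3 m[wind→φ4] = [T, T, T]
r3 m[snow→φ3] = [F, T, T]
r3 m[snow→φ4] = [T, T, T]
r3 m[ice→φ0] = [T, T, T]
r4 m[φ0→wet] = [T, T, T]
r4 m[φ0→ice] = [T, F, F]
r4 m[φ1→wet] = [F, T, F]
r4 m[φ1→slip] = [T, T, F]
r4 m[φ2→wet] = [F, T, F]
r4 m[φ2→sprk] = [F, T, T]
r4 m[φ3→wet] = [T, T, T]
r4 m[φ3→snow] = [T, T, F]
r4 m[φ4→wind] = [T, T, T]
r4 m[φ4→snow] = [F, T, T]
r4 m[φ5→slip] = [T, T, T]
r4 m[φ6→sprk] = [T, T, T]
r4 m[φ7→sprk] = [F, F, T]
r4 m[φ8→wet] = [T, T, T]
r4 m[φ9→slip] = [T, F, F]
r4 m[wet→φ0] = [F, T, F]
r4 m[wet→φ1] = [F, T, F]
r4 m[wet→φ2] = [F, T, F]
r4 m[wet→φ3] = [F, T, F]
r4 m[wet→φ8] = [F, T, F]
r4 m[sprk→φ2] = [F, F, T]
r4 m[sprk→φ6] = [F, F, T]
r4 m[sprk→φ7] = [F, T, T]
r4 m[slip→φ1] = [T, F, F]
r4 m[slip→φ5] = [T, F, F]
r4 m[slip→φ9] = [T, T, F]
r4 m[wind→φ4] = [T, T, T]
r4 m[snow→φ3] = [F, T, T]
r4 m[snow→φ4] = [T, T, F]
r4 m[ice→φ0] = [T, T, T]
r5 m[φ0→wet] = [T, T, T]
r5 m[φ0→ice] = [T, F, F]
r5 m[φ1→wet] = [F, T, F]
r5 m[φ1→slip] = [T, T, F]
r5 m[φ2→wet] = [F, T, F]
r5 m[φ2→sprk] = [F, T, T]
r5 m[φ3→wet] = [T, T, T]
r5 m[φ3→snow] = [T, T, F]
r5 m[φ4→wind] = [T, T, T]
r5 m[φ4→snow] = [F, T, T]
r5 m[φ5→slip] = [T, T, T]
r5 m[φ6→sprk] = [T, T, T]
r5 m[φ7→sprk] = [F, F, T]
r5 m[φ8→wet] = [T, T, T]
r5 m[φ9→slip] = [T, F, F]
r5 m[wet→φ0] = [F, T, F]
r5 m[wet→φ1] = [F, T, F]
r5 m[wet→φ2] = [F, T, F]
r5 m[wet→φ3] = [F, T, F]
r5 m[wet→φ8] = [F, T, F]
r5 m[sprk→φ2] = [F, F, T]
r5 m[sprk→φ6] = [F, F, T]
r5 m[sprk→φ7] = [F, T, T]
r5 m[slip→φ1] = [T, F, F]
r5 m[slip→φ5] = [T, F, F]
r5 m[slip→φ9] = [T, T, F]
r5 m[wind→φ4] = [T, T, T]
r5 m[snow→φ3] = [F, T, T]
r5 m[snow→φ4] = [T, T, F]
r5 m[ice→φ0] = [T, T, T]
fixed point reached at round 5
b[snow] = ⊗ incoming = [F, T, F]

b[snow] = [F, T, F]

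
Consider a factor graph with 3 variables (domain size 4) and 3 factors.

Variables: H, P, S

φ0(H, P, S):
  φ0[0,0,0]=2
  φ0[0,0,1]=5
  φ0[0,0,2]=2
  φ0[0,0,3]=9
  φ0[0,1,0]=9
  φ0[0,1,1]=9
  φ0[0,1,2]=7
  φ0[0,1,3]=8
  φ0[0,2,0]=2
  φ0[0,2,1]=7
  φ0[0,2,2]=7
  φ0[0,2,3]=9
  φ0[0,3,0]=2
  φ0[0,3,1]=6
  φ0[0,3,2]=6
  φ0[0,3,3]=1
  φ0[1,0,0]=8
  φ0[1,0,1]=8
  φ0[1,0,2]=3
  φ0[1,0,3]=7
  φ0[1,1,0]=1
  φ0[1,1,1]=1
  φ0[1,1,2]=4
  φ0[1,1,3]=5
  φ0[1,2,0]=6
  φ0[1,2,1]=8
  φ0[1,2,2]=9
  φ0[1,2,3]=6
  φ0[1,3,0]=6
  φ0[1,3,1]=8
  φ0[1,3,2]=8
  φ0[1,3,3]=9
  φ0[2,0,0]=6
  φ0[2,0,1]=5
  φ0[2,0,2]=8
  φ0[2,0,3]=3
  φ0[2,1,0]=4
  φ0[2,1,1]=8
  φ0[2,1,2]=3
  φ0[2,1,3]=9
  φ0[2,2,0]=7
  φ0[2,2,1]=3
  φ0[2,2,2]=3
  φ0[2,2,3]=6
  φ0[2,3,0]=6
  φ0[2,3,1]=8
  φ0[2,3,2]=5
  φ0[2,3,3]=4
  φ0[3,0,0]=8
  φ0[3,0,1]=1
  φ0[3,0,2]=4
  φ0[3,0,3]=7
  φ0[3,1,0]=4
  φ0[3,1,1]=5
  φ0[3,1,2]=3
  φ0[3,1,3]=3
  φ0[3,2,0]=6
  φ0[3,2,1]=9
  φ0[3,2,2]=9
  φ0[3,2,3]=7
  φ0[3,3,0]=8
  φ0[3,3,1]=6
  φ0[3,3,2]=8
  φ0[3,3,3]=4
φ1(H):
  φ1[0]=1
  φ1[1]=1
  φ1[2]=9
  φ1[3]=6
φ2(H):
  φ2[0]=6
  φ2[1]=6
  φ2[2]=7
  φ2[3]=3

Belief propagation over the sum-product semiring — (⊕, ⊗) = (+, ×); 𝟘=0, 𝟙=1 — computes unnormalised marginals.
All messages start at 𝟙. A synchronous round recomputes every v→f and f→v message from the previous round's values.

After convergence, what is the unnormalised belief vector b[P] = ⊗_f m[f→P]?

b[P] = [2010, 2046, 2079, 2193]

init: all messages = 𝟙 over 4 values
r1 m[φ0→H] = [91, 97, 88, 92]
r1 m[φ0→P] = [86, 83, 104, 95]
r1 m[φ0→S] = [85, 97, 89, 97]
r1 m[φ1→H] = [1, 1, 9, 6]
r1 m[φ2→H] = [6, 6, 7, 3]
r1 m[H→φ0] = [1, 1, 1, 1]
r1 m[H→φ1] = [1, 1, 1, 1]
r1 m[H→φ2] = [1, 1, 1, 1]
r1 m[P→φ0] = [1, 1, 1, 1]
r1 m[S→φ0] = [1, 1, 1, 1]
r2 m[φ0→H] = [91, 97, 88, 92]
r2 m[φ0→P] = [86, 83, 104, 95]
r2 m[φ0→S] = [85, 97, 89, 97]
r2 m[φ1→H] = [1, 1, 9, 6]
r2 m[φ2→H] = [6, 6, 7, 3]
r2 m[H→φ0] = [6, 6, 63, 18]
r2 m[H→φ1] = [546, 582, 616, 276]
r2 m[H→φ2] = [91, 97, 792, 552]
r2 m[P→φ0] = [1, 1, 1, 1]
r2 m[S→φ0] = [1, 1, 1, 1]
r3 m[φ0→H] = [91, 97, 88, 92]
r3 m[φ0→P] = [2010, 2046, 2079, 2193]
r3 m[φ0→S] = [2133, 2202, 1905, 2088]
r3 m[φ1→H] = [1, 1, 9, 6]
r3 m[φ2→H] = [6, 6, 7, 3]
r3 m[H→φ0] = [6, 6, 63, 18]
r3 m[H→φ1] = [546, 582, 616, 276]
r3 m[H→φ2] = [91, 97, 792, 552]
r3 m[P→φ0] = [1, 1, 1, 1]
r3 m[S→φ0] = [1, 1, 1, 1]
r4 m[φ0→H] = [91, 97, 88, 92]
r4 m[φ0→P] = [2010, 2046, 2079, 2193]
r4 m[φ0→S] = [2133, 2202, 1905, 2088]
r4 m[φ1→H] = [1, 1, 9, 6]
r4 m[φ2→H] = [6, 6, 7, 3]
r4 m[H→φ0] = [6, 6, 63, 18]
r4 m[H→φ1] = [546, 582, 616, 276]
r4 m[H→φ2] = [91, 97, 792, 552]
r4 m[P→φ0] = [1, 1, 1, 1]
r4 m[S→φ0] = [1, 1, 1, 1]
fixed point reached at round 4
b[P] = ⊗ incoming = [2010, 2046, 2079, 2193]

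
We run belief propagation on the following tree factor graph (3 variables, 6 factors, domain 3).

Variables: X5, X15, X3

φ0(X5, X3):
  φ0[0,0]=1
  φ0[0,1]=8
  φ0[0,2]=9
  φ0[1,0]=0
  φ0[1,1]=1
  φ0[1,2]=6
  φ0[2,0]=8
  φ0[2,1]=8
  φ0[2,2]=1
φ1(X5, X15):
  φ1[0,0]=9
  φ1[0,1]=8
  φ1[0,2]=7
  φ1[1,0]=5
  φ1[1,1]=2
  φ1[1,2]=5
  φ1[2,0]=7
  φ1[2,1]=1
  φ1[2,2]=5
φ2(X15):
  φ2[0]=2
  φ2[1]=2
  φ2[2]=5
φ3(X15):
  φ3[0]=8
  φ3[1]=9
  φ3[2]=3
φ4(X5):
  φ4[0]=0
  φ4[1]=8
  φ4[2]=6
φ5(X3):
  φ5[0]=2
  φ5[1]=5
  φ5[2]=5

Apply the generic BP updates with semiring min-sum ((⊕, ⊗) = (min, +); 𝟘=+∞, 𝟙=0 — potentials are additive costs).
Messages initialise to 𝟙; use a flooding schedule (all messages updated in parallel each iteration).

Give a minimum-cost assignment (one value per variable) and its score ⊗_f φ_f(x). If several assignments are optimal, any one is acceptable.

assignment: (X5=0, X15=2, X3=0); score = 18

init: all messages = 𝟙 over 3 values
r1 m[φ0→X5] = [1, 0, 1]
r1 m[φ0→X3] = [0, 1, 1]
r1 m[φ1→X5] = [7, 2, 1]
r1 m[φ1→X15] = [5, 1, 5]
r1 m[φ2→X15] = [2, 2, 5]
r1 m[φ3→X15] = [8, 9, 3]
r1 m[φ4→X5] = [0, 8, 6]
r1 m[φ5→X3] = [2, 5, 5]
r1 m[X5→φ0] = [0, 0, 0]
r1 m[X5→φ1] = [0, 0, 0]
r1 m[X5→φ4] = [0, 0, 0]
r1 m[X15→φ1] = [0, 0, 0]
r1 m[X15→φ2] = [0, 0, 0]
r1 m[X15→φ3] = [0, 0, 0]
r1 m[X3→φ0] = [0, 0, 0]
r1 m[X3→φ5] = [0, 0, 0]
r2 m[φ0→X5] = [1, 0, 1]
r2 m[φ0→X3] = [0, 1, 1]
r2 m[φ1→X5] = [7, 2, 1]
r2 m[φ1→X15] = [5, 1, 5]
r2 m[φ2→X15] = [2, 2, 5]
r2 m[φ3→X15] = [8, 9, 3]
r2 m[φ4→X5] = [0, 8, 6]
r2 m[φ5→X3] = [2, 5, 5]
r2 m[X5→φ0] = [7, 10, 7]
r2 m[X5→φ1] = [1, 8, 7]
r2 m[X5→φ4] = [8, 2, 2]
r2 m[X15→φ1] = [10, 11, 8]
r2 m[X15→φ2] = [13, 10, 8]
r2 m[X15→φ3] = [7, 3, 10]
r2 m[X3→φ0] = [2, 5, 5]
r2 m[X3→φ5] = [0, 1, 1]
r3 m[φ0→X5] = [3, 2, 6]
r3 m[φ0→X3] = [8, 11, 8]
r3 m[φ1→X5] = [15, 13, 12]
r3 m[φ1→X15] = [10, 8, 8]
r3 m[φ2→X15] = [2, 2, 5]
r3 m[φ3→X15] = [8, 9, 3]
r3 m[φ4→X5] = [0, 8, 6]
r3 m[φ5→X3] = [2, 5, 5]
r3 m[X5→φ0] = [7, 10, 7]
r3 m[X5→φ1] = [1, 8, 7]
r3 m[X5→φ4] = [8, 2, 2]
r3 m[X15→φ1] = [10, 11, 8]
r3 m[X15→φ2] = [13, 10, 8]
r3 m[X15→φ3] = [7, 3, 10]
r3 m[X3→φ0] = [2, 5, 5]
r3 m[X3→φ5] = [0, 1, 1]
r4 m[φ0→X5] = [3, 2, 6]
r4 m[φ0→X3] = [8, 11, 8]
r4 m[φ1→X5] = [15, 13, 12]
r4 m[φ1→X15] = [10, 8, 8]
r4 m[φ2→X15] = [2, 2, 5]
r4 m[φ3→X15] = [8, 9, 3]
r4 m[φ4→X5] = [0, 8, 6]
r4 m[φ5→X3] = [2, 5, 5]
r4 m[X5→φ0] = [15, 21, 18]
r4 m[X5→φ1] = [3, 10, 12]
r4 m[X5→φ4] = [18, 15, 18]
r4 m[X15→φ1] = [10, 11, 8]
r4 m[X15→φ2] = [18, 17, 11]
r4 m[X15→φ3] = [12, 10, 13]
r4 m[X3→φ0] = [2, 5, 5]
r4 m[X3→φ5] = [8, 11, 8]
r5 m[φ0→X5] = [3, 2, 6]
r5 m[φ0→X3] = [16, 22, 19]
r5 m[φ1→X5] = [15, 13, 12]
r5 m[φ1→X15] = [12, 11, 10]
r5 m[φ2→X15] = [2, 2, 5]
r5 m[φ3→X15] = [8, 9, 3]
r5 m[φ4→X5] = [0, 8, 6]
r5 m[φ5→X3] = [2, 5, 5]
r5 m[X5→φ0] = [15, 21, 18]
r5 m[X5→φ1] = [3, 10, 12]
r5 m[X5→φ4] = [18, 15, 18]
r5 m[X15→φ1] = [10, 11, 8]
r5 m[X15→φ2] = [18, 17, 11]
r5 m[X15→φ3] = [12, 10, 13]
r5 m[X3→φ0] = [2, 5, 5]
r5 m[X3→φ5] = [8, 11, 8]
r6 m[φ0→X5] = [3, 2, 6]
r6 m[φ0→X3] = [16, 22, 19]
r6 m[φ1→X5] = [15, 13, 12]
r6 m[φ1→X15] = [12, 11, 10]
r6 m[φ2→X15] = [2, 2, 5]
r6 m[φ3→X15] = [8, 9, 3]
r6 m[φ4→X5] = [0, 8, 6]
r6 m[φ5→X3] = [2, 5, 5]
r6 m[X5→φ0] = [15, 21, 18]
r6 m[X5→φ1] = [3, 10, 12]
r6 m[X5→φ4] = [18, 15, 18]
r6 m[X15→φ1] = [10, 11, 8]
r6 m[X15→φ2] = [20, 20, 13]
r6 m[X15→φ3] = [14, 13, 15]
r6 m[X3→φ0] = [2, 5, 5]
r6 m[X3→φ5] = [16, 22, 19]
r7 m[φ0→X5] = [3, 2, 6]
r7 m[φ0→X3] = [16, 22, 19]
r7 m[φ1→X5] = [15, 13, 12]
r7 m[φ1→X15] = [12, 11, 10]
r7 m[φ2→X15] = [2, 2, 5]
r7 m[φ3→X15] = [8, 9, 3]
r7 m[φ4→X5] = [0, 8, 6]
r7 m[φ5→X3] = [2, 5, 5]
r7 m[X5→φ0] = [15, 21, 18]
r7 m[X5→φ1] = [3, 10, 12]
r7 m[X5→φ4] = [18, 15, 18]
r7 m[X15→φ1] = [10, 11, 8]
r7 m[X15→φ2] = [20, 20, 13]
r7 m[X15→φ3] = [14, 13, 15]
r7 m[X3→φ0] = [2, 5, 5]
r7 m[X3→φ5] = [16, 22, 19]
fixed point reached at round 7
traceback from X5: (X5=0, X15=2, X3=0), score=18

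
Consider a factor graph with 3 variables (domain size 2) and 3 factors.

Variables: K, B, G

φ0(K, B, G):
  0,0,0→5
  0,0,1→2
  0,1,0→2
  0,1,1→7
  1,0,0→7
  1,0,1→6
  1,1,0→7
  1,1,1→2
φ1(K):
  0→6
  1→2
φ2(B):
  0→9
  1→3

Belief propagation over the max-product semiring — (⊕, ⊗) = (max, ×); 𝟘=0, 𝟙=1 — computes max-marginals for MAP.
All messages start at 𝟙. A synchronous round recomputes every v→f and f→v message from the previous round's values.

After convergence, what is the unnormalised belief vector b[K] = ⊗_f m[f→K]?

b[K] = [270, 126]

init: all messages = 𝟙 over 2 values
r1 m[φ0→K] = [7, 7]
r1 m[φ0→B] = [7, 7]
r1 m[φ0→G] = [7, 7]
r1 m[φ1→K] = [6, 2]
r1 m[φ2→B] = [9, 3]
r1 m[K→φ0] = [1, 1]
r1 m[K→φ1] = [1, 1]
r1 m[B→φ0] = [1, 1]
r1 m[B→φ2] = [1, 1]
r1 m[G→φ0] = [1, 1]
r2 m[φ0→K] = [7, 7]
r2 m[φ0→B] = [7, 7]
r2 m[φ0→G] = [7, 7]
r2 m[φ1→K] = [6, 2]
r2 m[φ2→B] = [9, 3]
r2 m[K→φ0] = [6, 2]
r2 m[K→φ1] = [7, 7]
r2 m[B→φ0] = [9, 3]
r2 m[B→φ2] = [7, 7]
r2 m[G→φ0] = [1, 1]
r3 m[φ0→K] = [45, 63]
r3 m[φ0→B] = [30, 42]
r3 m[φ0→G] = [270, 126]
r3 m[φ1→K] = [6, 2]
r3 m[φ2→B] = [9, 3]
r3 m[K→φ0] = [6, 2]
r3 m[K→φ1] = [7, 7]
r3 m[B→φ0] = [9, 3]
r3 m[B→φ2] = [7, 7]
r3 m[G→φ0] = [1, 1]
r4 m[φ0→K] = [45, 63]
r4 m[φ0→B] = [30, 42]
r4 m[φ0→G] = [270, 126]
r4 m[φ1→K] = [6, 2]
r4 m[φ2→B] = [9, 3]
r4 m[K→φ0] = [6, 2]
r4 m[K→φ1] = [45, 63]
r4 m[B→φ0] = [9, 3]
r4 m[B→φ2] = [30, 42]
r4 m[G→φ0] = [1, 1]
r5 m[φ0→K] = [45, 63]
r5 m[φ0→B] = [30, 42]
r5 m[φ0→G] = [270, 126]
r5 m[φ1→K] = [6, 2]
r5 m[φ2→B] = [9, 3]
r5 m[K→φ0] = [6, 2]
r5 m[K→φ1] = [45, 63]
r5 m[B→φ0] = [9, 3]
r5 m[B→φ2] = [30, 42]
r5 m[G→φ0] = [1, 1]
fixed point reached at round 5
b[K] = ⊗ incoming = [270, 126]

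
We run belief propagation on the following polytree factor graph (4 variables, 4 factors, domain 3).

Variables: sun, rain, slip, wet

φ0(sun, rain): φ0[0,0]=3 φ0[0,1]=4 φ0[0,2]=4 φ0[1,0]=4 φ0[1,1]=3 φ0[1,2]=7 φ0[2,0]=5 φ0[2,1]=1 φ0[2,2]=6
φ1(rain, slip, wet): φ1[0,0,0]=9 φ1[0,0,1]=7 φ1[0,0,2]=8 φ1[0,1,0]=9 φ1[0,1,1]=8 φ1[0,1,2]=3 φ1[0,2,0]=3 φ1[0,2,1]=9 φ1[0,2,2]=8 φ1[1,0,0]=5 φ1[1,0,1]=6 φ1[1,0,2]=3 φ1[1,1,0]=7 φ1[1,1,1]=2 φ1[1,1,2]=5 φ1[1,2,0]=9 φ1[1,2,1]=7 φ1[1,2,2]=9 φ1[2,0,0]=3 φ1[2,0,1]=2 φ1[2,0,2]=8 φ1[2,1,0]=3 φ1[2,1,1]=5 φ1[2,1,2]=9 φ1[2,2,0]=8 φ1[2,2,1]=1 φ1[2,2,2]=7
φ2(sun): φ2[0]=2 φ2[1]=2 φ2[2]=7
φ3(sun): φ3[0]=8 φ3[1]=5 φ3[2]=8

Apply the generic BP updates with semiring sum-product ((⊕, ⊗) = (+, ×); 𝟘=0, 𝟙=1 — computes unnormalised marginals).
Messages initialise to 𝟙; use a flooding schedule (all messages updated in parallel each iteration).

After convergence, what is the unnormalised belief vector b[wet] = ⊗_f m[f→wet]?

b[wet] = [17458, 14842, 20822]

init: all messages = 𝟙 over 3 values
r1 m[φ0→sun] = [11, 14, 12]
r1 m[φ0→rain] = [12, 8, 17]
r1 m[φ1→rain] = [64, 53, 46]
r1 m[φ1→slip] = [51, 51, 61]
r1 m[φ1→wet] = [56, 47, 60]
r1 m[φ2→sun] = [2, 2, 7]
r1 m[φ3→sun] = [8, 5, 8]
r1 m[sun→φ0] = [1, 1, 1]
r1 m[sun→φ2] = [1, 1, 1]
r1 m[sun→φ3] = [1, 1, 1]
r1 m[rain→φ0] = [1, 1, 1]
r1 m[rain→φ1] = [1, 1, 1]
r1 m[slip→φ1] = [1, 1, 1]
r1 m[wet→φ1] = [1, 1, 1]
r2 m[φ0→sun] = [11, 14, 12]
r2 m[φ0→rain] = [12, 8, 17]
r2 m[φ1→rain] = [64, 53, 46]
r2 m[φ1→slip] = [51, 51, 61]
r2 m[φ1→wet] = [56, 47, 60]
r2 m[φ2→sun] = [2, 2, 7]
r2 m[φ3→sun] = [8, 5, 8]
r2 m[sun→φ0] = [16, 10, 56]
r2 m[sun→φ2] = [88, 70, 96]
r2 m[sun→φ3] = [22, 28, 84]
r2 m[rain→φ0] = [64, 53, 46]
r2 m[rain→φ1] = [12, 8, 17]
r2 m[slip→φ1] = [1, 1, 1]
r2 m[wet→φ1] = [1, 1, 1]
r3 m[φ0→sun] = [588, 737, 649]
r3 m[φ0→rain] = [368, 150, 470]
r3 m[φ1→rain] = [64, 53, 46]
r3 m[φ1→slip] = [621, 641, 712]
r3 m[φ1→wet] = [658, 544, 772]
r3 m[φ2→sun] = [2, 2, 7]
r3 m[φ3→sun] = [8, 5, 8]
r3 m[sun→φ0] = [16, 10, 56]
r3 m[sun→φ2] = [88, 70, 96]
r3 m[sun→φ3] = [22, 28, 84]
r3 m[rain→φ0] = [64, 53, 46]
r3 m[rain→φ1] = [12, 8, 17]
r3 m[slip→φ1] = [1, 1, 1]
r3 m[wet→φ1] = [1, 1, 1]
r4 m[φ0→sun] = [588, 737, 649]
r4 m[φ0→rain] = [368, 150, 470]
r4 m[φ1→rain] = [64, 53, 46]
r4 m[φ1→slip] = [621, 641, 712]
r4 m[φ1→wet] = [658, 544, 772]
r4 m[φ2→sun] = [2, 2, 7]
r4 m[φ3→sun] = [8, 5, 8]
r4 m[sun→φ0] = [16, 10, 56]
r4 m[sun→φ2] = [4704, 3685, 5192]
r4 m[sun→φ3] = [1176, 1474, 4543]
r4 m[rain→φ0] = [64, 53, 46]
r4 m[rain→φ1] = [368, 150, 470]
r4 m[slip→φ1] = [1, 1, 1]
r4 m[wet→φ1] = [1, 1, 1]
r5 m[φ0→sun] = [588, 737, 649]
r5 m[φ0→rain] = [368, 150, 470]
r5 m[φ1→rain] = [64, 53, 46]
r5 m[φ1→slip] = [17042, 17450, 18630]
r5 m[φ1→wet] = [17458, 14842, 20822]
r5 m[φ2→sun] = [2, 2, 7]
r5 m[φ3→sun] = [8, 5, 8]
r5 m[sun→φ0] = [16, 10, 56]
r5 m[sun→φ2] = [4704, 3685, 5192]
r5 m[sun→φ3] = [1176, 1474, 4543]
r5 m[rain→φ0] = [64, 53, 46]
r5 m[rain→φ1] = [368, 150, 470]
r5 m[slip→φ1] = [1, 1, 1]
r5 m[wet→φ1] = [1, 1, 1]
r6 m[φ0→sun] = [588, 737, 649]
r6 m[φ0→rain] = [368, 150, 470]
r6 m[φ1→rain] = [64, 53, 46]
r6 m[φ1→slip] = [17042, 17450, 18630]
r6 m[φ1→wet] = [17458, 14842, 20822]
r6 m[φ2→sun] = [2, 2, 7]
r6 m[φ3→sun] = [8, 5, 8]
r6 m[sun→φ0] = [16, 10, 56]
r6 m[sun→φ2] = [4704, 3685, 5192]
r6 m[sun→φ3] = [1176, 1474, 4543]
r6 m[rain→φ0] = [64, 53, 46]
r6 m[rain→φ1] = [368, 150, 470]
r6 m[slip→φ1] = [1, 1, 1]
r6 m[wet→φ1] = [1, 1, 1]
fixed point reached at round 6
b[wet] = ⊗ incoming = [17458, 14842, 20822]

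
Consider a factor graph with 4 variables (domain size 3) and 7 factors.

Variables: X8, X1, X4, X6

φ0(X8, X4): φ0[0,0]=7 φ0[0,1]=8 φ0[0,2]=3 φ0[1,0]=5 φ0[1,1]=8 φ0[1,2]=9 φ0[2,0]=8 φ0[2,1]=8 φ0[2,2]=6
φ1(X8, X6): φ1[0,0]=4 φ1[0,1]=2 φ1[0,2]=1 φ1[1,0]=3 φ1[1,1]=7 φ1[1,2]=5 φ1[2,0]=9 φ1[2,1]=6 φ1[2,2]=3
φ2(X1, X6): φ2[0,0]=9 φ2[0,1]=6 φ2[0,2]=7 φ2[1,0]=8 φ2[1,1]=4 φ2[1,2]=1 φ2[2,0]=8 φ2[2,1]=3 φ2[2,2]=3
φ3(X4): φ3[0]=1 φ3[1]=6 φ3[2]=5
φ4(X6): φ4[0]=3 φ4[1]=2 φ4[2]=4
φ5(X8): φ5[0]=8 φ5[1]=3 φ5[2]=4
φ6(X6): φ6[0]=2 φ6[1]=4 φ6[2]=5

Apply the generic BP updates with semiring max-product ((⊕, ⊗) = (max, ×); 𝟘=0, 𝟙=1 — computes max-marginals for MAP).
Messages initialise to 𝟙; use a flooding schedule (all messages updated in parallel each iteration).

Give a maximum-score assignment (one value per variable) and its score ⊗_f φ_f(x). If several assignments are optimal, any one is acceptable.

assignment: (X8=1, X1=0, X4=1, X6=2); score = 100800

init: all messages = 𝟙 over 3 values
r1 m[φ0→X8] = [8, 9, 8]
r1 m[φ0→X4] = [8, 8, 9]
r1 m[φ1→X8] = [4, 7, 9]
r1 m[φ1→X6] = [9, 7, 5]
r1 m[φ2→X1] = [9, 8, 8]
r1 m[φ2→X6] = [9, 6, 7]
r1 m[φ3→X4] = [1, 6, 5]
r1 m[φ4→X6] = [3, 2, 4]
r1 m[φ5→X8] = [8, 3, 4]
r1 m[φ6→X6] = [2, 4, 5]
r1 m[X8→φ0] = [1, 1, 1]
r1 m[X8→φ1] = [1, 1, 1]
r1 m[X8→φ5] = [1, 1, 1]
r1 m[X1→φ2] = [1, 1, 1]
r1 m[X4→φ0] = [1, 1, 1]
r1 m[X4→φ3] = [1, 1, 1]
r1 m[X6→φ1] = [1, 1, 1]
r1 m[X6→φ2] = [1, 1, 1]
r1 m[X6→φ4] = [1, 1, 1]
r1 m[X6→φ6] = [1, 1, 1]
r2 m[φ0→X8] = [8, 9, 8]
r2 m[φ0→X4] = [8, 8, 9]
r2 m[φ1→X8] = [4, 7, 9]
r2 m[φ1→X6] = [9, 7, 5]
r2 m[φ2→X1] = [9, 8, 8]
r2 m[φ2→X6] = [9, 6, 7]
r2 m[φ3→X4] = [1, 6, 5]
r2 m[φ4→X6] = [3, 2, 4]
r2 m[φ5→X8] = [8, 3, 4]
r2 m[φ6→X6] = [2, 4, 5]
r2 m[X8→φ0] = [32, 21, 36]
r2 m[X8→φ1] = [64, 27, 32]
r2 m[X8→φ5] = [32, 63, 72]
r2 m[X1→φ2] = [1, 1, 1]
r2 m[X4→φ0] = [1, 6, 5]
r2 m[X4→φ3] = [8, 8, 9]
r2 m[X6→φ1] = [54, 48, 140]
r2 m[X6→φ2] = [54, 56, 100]
r2 m[X6→φ4] = [162, 168, 175]
r2 m[X6→φ6] = [243, 84, 140]
r3 m[φ0→X8] = [48, 48, 48]
r3 m[φ0→X4] = [288, 288, 216]
r3 m[φ1→X8] = [216, 700, 486]
r3 m[φ1→X6] = [288, 192, 135]
r3 m[φ2→X1] = [700, 432, 432]
r3 m[φ2→X6] = [9, 6, 7]
r3 m[φ3→X4] = [1, 6, 5]
r3 m[φ4→X6] = [3, 2, 4]
r3 m[φ5→X8] = [8, 3, 4]
r3 m[φ6→X6] = [2, 4, 5]
r3 m[X8→φ0] = [32, 21, 36]
r3 m[X8→φ1] = [64, 27, 32]
r3 m[X8→φ5] = [32, 63, 72]
r3 m[X1→φ2] = [1, 1, 1]
r3 m[X4→φ0] = [1, 6, 5]
r3 m[X4→φ3] = [8, 8, 9]
r3 m[X6→φ1] = [54, 48, 140]
r3 m[X6→φ2] = [54, 56, 100]
r3 m[X6→φ4] = [162, 168, 175]
r3 m[X6→φ6] = [243, 84, 140]
r4 m[φ0→X8] = [48, 48, 48]
r4 m[φ0→X4] = [288, 288, 216]
r4 m[φ1→X8] = [216, 700, 486]
r4 m[φ1→X6] = [288, 192, 135]
r4 m[φ2→X1] = [700, 432, 432]
r4 m[φ2→X6] = [9, 6, 7]
r4 m[φ3→X4] = [1, 6, 5]
r4 m[φ4→X6] = [3, 2, 4]
r4 m[φ5→X8] = [8, 3, 4]
r4 m[φ6→X6] = [2, 4, 5]
r4 m[X8→φ0] = [1728, 2100, 1944]
r4 m[X8→φ1] = [384, 144, 192]
r4 m[X8→φ5] = [10368, 33600, 23328]
r4 m[X1→φ2] = [1, 1, 1]
r4 m[X4→φ0] = [1, 6, 5]
r4 m[X4→φ3] = [288, 288, 216]
r4 m[X6→φ1] = [54, 48, 140]
r4 m[X6→φ2] = [1728, 1536, 2700]
r4 m[X6→φ4] = [5184, 4608, 4725]
r4 m[X6→φ6] = [7776, 2304, 3780]
r5 m[φ0→X8] = [48, 48, 48]
r5 m[φ0→X4] = [15552, 16800, 18900]
r5 m[φ1→X8] = [216, 700, 486]
r5 m[φ1→X6] = [1728, 1152, 720]
r5 m[φ2→X1] = [18900, 13824, 13824]
r5 m[φ2→X6] = [9, 6, 7]
r5 m[φ3→X4] = [1, 6, 5]
r5 m[φ4→X6] = [3, 2, 4]
r5 m[φ5→X8] = [8, 3, 4]
r5 m[φ6→X6] = [2, 4, 5]
r5 m[X8→φ0] = [1728, 2100, 1944]
r5 m[X8→φ1] = [384, 144, 192]
r5 m[X8→φ5] = [10368, 33600, 23328]
r5 m[X1→φ2] = [1, 1, 1]
r5 m[X4→φ0] = [1, 6, 5]
r5 m[X4→φ3] = [288, 288, 216]
r5 m[X6→φ1] = [54, 48, 140]
r5 m[X6→φ2] = [1728, 1536, 2700]
r5 m[X6→φ4] = [5184, 4608, 4725]
r5 m[X6→φ6] = [7776, 2304, 3780]
r6 m[φ0→X8] = [48, 48, 48]
r6 m[φ0→X4] = [15552, 16800, 18900]
r6 m[φ1→X8] = [216, 700, 486]
r6 m[φ1→X6] = [1728, 1152, 720]
r6 m[φ2→X1] = [18900, 13824, 13824]
r6 m[φ2→X6] = [9, 6, 7]
r6 m[φ3→X4] = [1, 6, 5]
r6 m[φ4→X6] = [3, 2, 4]
r6 m[φ5→X8] = [8, 3, 4]
r6 m[φ6→X6] = [2, 4, 5]
r6 m[X8→φ0] = [1728, 2100, 1944]
r6 m[X8→φ1] = [384, 144, 192]
r6 m[X8→φ5] = [10368, 33600, 23328]
r6 m[X1→φ2] = [1, 1, 1]
r6 m[X4→φ0] = [1, 6, 5]
r6 m[X4→φ3] = [15552, 16800, 18900]
r6 m[X6→φ1] = [54, 48, 140]
r6 m[X6→φ2] = [10368, 9216, 14400]
r6 m[X6→φ4] = [31104, 27648, 25200]
r6 m[X6→φ6] = [46656, 13824, 20160]
r7 m[φ0→X8] = [48, 48, 48]
r7 m[φ0→X4] = [15552, 16800, 18900]
r7 m[φ1→X8] = [216, 700, 486]
r7 m[φ1→X6] = [1728, 1152, 720]
r7 m[φ2→X1] = [100800, 82944, 82944]
r7 m[φ2→X6] = [9, 6, 7]
r7 m[φ3→X4] = [1, 6, 5]
r7 m[φ4→X6] = [3, 2, 4]
r7 m[φ5→X8] = [8, 3, 4]
r7 m[φ6→X6] = [2, 4, 5]
r7 m[X8→φ0] = [1728, 2100, 1944]
r7 m[X8→φ1] = [384, 144, 192]
r7 m[X8→φ5] = [10368, 33600, 23328]
r7 m[X1→φ2] = [1, 1, 1]
r7 m[X4→φ0] = [1, 6, 5]
r7 m[X4→φ3] = [15552, 16800, 18900]
r7 m[X6→φ1] = [54, 48, 140]
r7 m[X6→φ2] = [10368, 9216, 14400]
r7 m[X6→φ4] = [31104, 27648, 25200]
r7 m[X6→φ6] = [46656, 13824, 20160]
r8 m[φ0→X8] = [48, 48, 48]
r8 m[φ0→X4] = [15552, 16800, 18900]
r8 m[φ1→X8] = [216, 700, 486]
r8 m[φ1→X6] = [1728, 1152, 720]
r8 m[φ2→X1] = [100800, 82944, 82944]
r8 m[φ2→X6] = [9, 6, 7]
r8 m[φ3→X4] = [1, 6, 5]
r8 m[φ4→X6] = [3, 2, 4]
r8 m[φ5→X8] = [8, 3, 4]
r8 m[φ6→X6] = [2, 4, 5]
r8 m[X8→φ0] = [1728, 2100, 1944]
r8 m[X8→φ1] = [384, 144, 192]
r8 m[X8→φ5] = [10368, 33600, 23328]
r8 m[X1→φ2] = [1, 1, 1]
r8 m[X4→φ0] = [1, 6, 5]
r8 m[X4→φ3] = [15552, 16800, 18900]
r8 m[X6→φ1] = [54, 48, 140]
r8 m[X6→φ2] = [10368, 9216, 14400]
r8 m[X6→φ4] = [31104, 27648, 25200]
r8 m[X6→φ6] = [46656, 13824, 20160]
fixed point reached at round 8
traceback from X8: (X8=1, X1=0, X4=1, X6=2), score=100800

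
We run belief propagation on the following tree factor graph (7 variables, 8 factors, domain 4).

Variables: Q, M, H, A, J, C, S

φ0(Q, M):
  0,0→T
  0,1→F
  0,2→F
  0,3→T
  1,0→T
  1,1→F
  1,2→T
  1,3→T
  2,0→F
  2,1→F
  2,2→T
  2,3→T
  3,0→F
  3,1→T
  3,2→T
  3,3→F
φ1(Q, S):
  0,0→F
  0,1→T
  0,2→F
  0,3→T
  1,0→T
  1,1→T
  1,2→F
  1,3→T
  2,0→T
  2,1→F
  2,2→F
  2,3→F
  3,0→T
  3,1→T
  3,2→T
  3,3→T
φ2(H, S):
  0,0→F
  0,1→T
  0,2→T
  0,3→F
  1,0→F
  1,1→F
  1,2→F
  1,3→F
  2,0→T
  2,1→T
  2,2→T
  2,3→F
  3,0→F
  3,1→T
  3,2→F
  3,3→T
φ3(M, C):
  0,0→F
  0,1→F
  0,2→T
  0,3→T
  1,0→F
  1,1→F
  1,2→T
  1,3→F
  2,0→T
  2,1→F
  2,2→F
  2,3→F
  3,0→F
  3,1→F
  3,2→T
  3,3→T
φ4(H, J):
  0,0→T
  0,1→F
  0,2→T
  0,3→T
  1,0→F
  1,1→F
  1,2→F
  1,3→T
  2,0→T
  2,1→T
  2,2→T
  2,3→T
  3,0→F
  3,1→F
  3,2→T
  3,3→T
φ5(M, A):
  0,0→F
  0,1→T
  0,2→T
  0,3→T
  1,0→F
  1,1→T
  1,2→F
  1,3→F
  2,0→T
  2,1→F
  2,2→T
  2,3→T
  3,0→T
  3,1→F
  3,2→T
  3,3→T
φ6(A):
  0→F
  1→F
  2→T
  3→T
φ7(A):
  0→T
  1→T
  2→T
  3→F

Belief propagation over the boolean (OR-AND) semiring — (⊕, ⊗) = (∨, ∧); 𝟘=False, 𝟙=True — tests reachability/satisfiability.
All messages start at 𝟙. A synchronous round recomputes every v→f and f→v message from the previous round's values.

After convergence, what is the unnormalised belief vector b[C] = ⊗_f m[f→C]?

init: all messages = 𝟙 over 4 values
r1 m[φ0→Q] = [T, T, T, T]
r1 m[φ0→M] = [T, T, T, T]
r1 m[φ1→Q] = [T, T, T, T]
r1 m[φ1→S] = [T, T, T, T]
r1 m[φ2→H] = [T, F, T, T]
r1 m[φ2→S] = [T, T, T, T]
r1 m[φ3→M] = [T, T, T, T]
r1 m[φ3→C] = [T, F, T, T]
r1 m[φ4→H] = [T, T, T, T]
r1 m[φ4→J] = [T, T, T, T]
r1 m[φ5→M] = [T, T, T, T]
r1 m[φ5→A] = [T, T, T, T]
r1 m[φ6→A] = [F, F, T, T]
r1 m[φ7→A] = [T, T, T, F]
r1 m[Q→φ0] = [T, T, T, T]
r1 m[Q→φ1] = [T, T, T, T]
r1 m[M→φ0] = [T, T, T, T]
r1 m[M→φ3] = [T, T, T, T]
r1 m[M→φ5] = [T, T, T, T]
r1 m[H→φ2] = [T, T, T, T]
r1 m[H→φ4] = [T, T, T, T]
r1 m[A→φ5] = [T, T, T, T]
r1 m[A→φ6] = [T, T, T, T]
r1 m[A→φ7] = [T, T, T, T]
r1 m[J→φ4] = [T, T, T, T]
r1 m[C→φ3] = [T, T, T, T]
r1 m[S→φ1] = [T, T, T, T]
r1 m[S→φ2] = [T, T, T, T]
r2 m[φ0→Q] = [T, T, T, T]
r2 m[φ0→M] = [T, T, T, T]
r2 m[φ1→Q] = [T, T, T, T]
r2 m[φ1→S] = [T, T, T, T]
r2 m[φ2→H] = [T, F, T, T]
r2 m[φ2→S] = [T, T, T, T]
r2 m[φ3→M] = [T, T, T, T]
r2 m[φ3→C] = [T, F, T, T]
r2 m[φ4→H] = [T, T, T, T]
r2 m[φ4→J] = [T, T, T, T]
r2 m[φ5→M] = [T, T, T, T]
r2 m[φ5→A] = [T, T, T, T]
r2 m[φ6→A] = [F, F, T, T]
r2 m[φ7→A] = [T, T, T, F]
r2 m[Q→φ0] = [T, T, T, T]
r2 m[Q→φ1] = [T, T, T, T]
r2 m[M→φ0] = [T, T, T, T]
r2 m[M→φ3] = [T, T, T, T]
r2 m[M→φ5] = [T, T, T, T]
r2 m[H→φ2] = [T, T, T, T]
r2 m[H→φ4] = [T, F, T, T]
r2 m[A→φ5] = [F, F, T, F]
r2 m[A→φ6] = [T, T, T, F]
r2 m[A→φ7] = [F, F, T, T]
r2 m[J→φ4] = [T, T, T, T]
r2 m[C→φ3] = [T, T, T, T]
r2 m[S→φ1] = [T, T, T, T]
r2 m[S→φ2] = [T, T, T, T]
r3 m[φ0→Q] = [T, T, T, T]
r3 m[φ0→M] = [T, T, T, T]
r3 m[φ1→Q] = [T, T, T, T]
r3 m[φ1→S] = [T, T, T, T]
r3 m[φ2→H] = [T, F, T, T]
r3 m[φ2→S] = [T, T, T, T]
r3 m[φ3→M] = [T, T, T, T]
r3 m[φ3→C] = [T, F, T, T]
r3 m[φ4→H] = [T, T, T, T]
r3 m[φ4→J] = [T, T, T, T]
r3 m[φ5→M] = [T, F, T, T]
r3 m[φ5→A] = [T, T, T, T]
r3 m[φ6→A] = [F, F, T, T]
r3 m[φ7→A] = [T, T, T, F]
r3 m[Q→φ0] = [T, T, T, T]
r3 m[Q→φ1] = [T, T, T, T]
r3 m[M→φ0] = [T, T, T, T]
r3 m[M→φ3] = [T, T, T, T]
r3 m[M→φ5] = [T, T, T, T]
r3 m[H→φ2] = [T, T, T, T]
r3 m[H→φ4] = [T, F, T, T]
r3 m[A→φ5] = [F, F, T, F]
r3 m[A→φ6] = [T, T, T, F]
r3 m[A→φ7] = [F, F, T, T]
r3 m[J→φ4] = [T, T, T, T]
r3 m[C→φ3] = [T, T, T, T]
r3 m[S→φ1] = [T, T, T, T]
r3 m[S→φ2] = [T, T, T, T]
r4 m[φ0→Q] = [T, T, T, T]
r4 m[φ0→M] = [T, T, T, T]
r4 m[φ1→Q] = [T, T, T, T]
r4 m[φ1→S] = [T, T, T, T]
r4 m[φ2→H] = [T, F, T, T]
r4 m[φ2→S] = [T, T, T, T]
r4 m[φ3→M] = [T, T, T, T]
r4 m[φ3→C] = [T, F, T, T]
r4 m[φ4→H] = [T, T, T, T]
r4 m[φ4→J] = [T, T, T, T]
r4 m[φ5→M] = [T, F, T, T]
r4 m[φ5→A] = [T, T, T, T]
r4 m[φ6→A] = [F, F, T, T]
r4 m[φ7→A] = [T, T, T, F]
r4 m[Q→φ0] = [T, T, T, T]
r4 m[Q→φ1] = [T, T, T, T]
r4 m[M→φ0] = [T, F, T, T]
r4 m[M→φ3] = [T, F, T, T]
r4 m[M→φ5] = [T, T, T, T]
r4 m[H→φ2] = [T, T, T, T]
r4 m[H→φ4] = [T, F, T, T]
r4 m[A→φ5] = [F, F, T, F]
r4 m[A→φ6] = [T, T, T, F]
r4 m[A→φ7] = [F, F, T, T]
r4 m[J→φ4] = [T, T, T, T]
r4 m[C→φ3] = [T, T, T, T]
r4 m[S→φ1] = [T, T, T, T]
r4 m[S→φ2] = [T, T, T, T]
r5 m[φ0→Q] = [T, T, T, T]
r5 m[φ0→M] = [T, T, T, T]
r5 m[φ1→Q] = [T, T, T, T]
r5 m[φ1→S] = [T, T, T, T]
r5 m[φ2→H] = [T, F, T, T]
r5 m[φ2→S] = [T, T, T, T]
r5 m[φ3→M] = [T, T, T, T]
r5 m[φ3→C] = [T, F, T, T]
r5 m[φ4→H] = [T, T, T, T]
r5 m[φ4→J] = [T, T, T, T]
r5 m[φ5→M] = [T, F, T, T]
r5 m[φ5→A] = [T, T, T, T]
r5 m[φ6→A] = [F, F, T, T]
r5 m[φ7→A] = [T, T, T, F]
r5 m[Q→φ0] = [T, T, T, T]
r5 m[Q→φ1] = [T, T, T, T]
r5 m[M→φ0] = [T, F, T, T]
r5 m[M→φ3] = [T, F, T, T]
r5 m[M→φ5] = [T, T, T, T]
r5 m[H→φ2] = [T, T, T, T]
r5 m[H→φ4] = [T, F, T, T]
r5 m[A→φ5] = [F, F, T, F]
r5 m[A→φ6] = [T, T, T, F]
r5 m[A→φ7] = [F, F, T, T]
r5 m[J→φ4] = [T, T, T, T]
r5 m[C→φ3] = [T, T, T, T]
r5 m[S→φ1] = [T, T, T, T]
r5 m[S→φ2] = [T, T, T, T]
fixed point reached at round 5
b[C] = ⊗ incoming = [T, F, T, T]

b[C] = [T, F, T, T]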